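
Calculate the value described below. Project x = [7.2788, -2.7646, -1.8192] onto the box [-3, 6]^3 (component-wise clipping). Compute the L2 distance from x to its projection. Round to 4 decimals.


Project each component onto [-3, 6].
clip(7.2788) = 6.0, clip(-2.7646) = -2.7646, clip(-1.8192) = -1.8192
Projection = [6.0, -2.7646, -1.8192]
Squared diffs: [1.6353, 0.0, 0.0]
Distance = sqrt(1.6353) = 1.2788


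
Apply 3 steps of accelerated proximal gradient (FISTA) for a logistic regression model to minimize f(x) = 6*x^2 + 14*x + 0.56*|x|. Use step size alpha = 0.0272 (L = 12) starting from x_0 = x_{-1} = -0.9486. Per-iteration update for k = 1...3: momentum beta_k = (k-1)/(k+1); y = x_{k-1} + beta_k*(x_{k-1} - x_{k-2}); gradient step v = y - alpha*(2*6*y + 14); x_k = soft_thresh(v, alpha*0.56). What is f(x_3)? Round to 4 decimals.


FISTA on f(x) = 6*x^2 + 14*x + 0.56*|x|
L = 12, alpha = 0.0272
Iteration 1: beta = 0.0, y = -0.9486 + 0.0*(-0.9486 + 0.9486) = -0.9486
  grad(y) = 2.6168, v = y - alpha*grad = -1.0198
  prox(v) = soft_thresh(-1.0198, 0.0152) = -1.0045
Iteration 2: beta = 0.3333, y = -1.0045 + 0.3333*(-1.0045 + 0.9486) = -1.0232
  grad(y) = 1.7217, v = y - alpha*grad = -1.07
  prox(v) = soft_thresh(-1.07, 0.0152) = -1.0548
Iteration 3: beta = 0.5, y = -1.0548 + 0.5*(-1.0548 + 1.0045) = -1.0799
  grad(y) = 1.041, v = y - alpha*grad = -1.1082
  prox(v) = soft_thresh(-1.1082, 0.0152) = -1.093
f(x_3) = 6*(-1.093)^2 + 14*(-1.093) + 0.56*|-1.093| = -7.522


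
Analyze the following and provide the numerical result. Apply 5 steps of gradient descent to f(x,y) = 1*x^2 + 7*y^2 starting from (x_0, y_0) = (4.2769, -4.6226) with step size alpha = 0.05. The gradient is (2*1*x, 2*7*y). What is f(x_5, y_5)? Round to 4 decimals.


Gradient descent on f(x,y) = 1*x^2 + 7*y^2.
Starting point: (4.2769, -4.6226), alpha = 0.05
Step 1: grad_x = 2*1*4.2769 = 8.5538, grad_y = 2*7*-4.6226 = -64.7164
  x_1 = 4.2769 - 0.05*8.5538 = 3.8492
  y_1 = -4.6226 - 0.05*-64.7164 = -1.3868
Step 2: grad_x = 2*1*3.8492 = 7.6984, grad_y = 2*7*-1.3868 = -19.4149
  x_2 = 3.8492 - 0.05*7.6984 = 3.4643
  y_2 = -1.3868 - 0.05*-19.4149 = -0.416
Step 3: grad_x = 2*1*3.4643 = 6.9286, grad_y = 2*7*-0.416 = -5.8245
  x_3 = 3.4643 - 0.05*6.9286 = 3.1179
  y_3 = -0.416 - 0.05*-5.8245 = -0.1248
Step 4: grad_x = 2*1*3.1179 = 6.2357, grad_y = 2*7*-0.1248 = -1.7473
  x_4 = 3.1179 - 0.05*6.2357 = 2.8061
  y_4 = -0.1248 - 0.05*-1.7473 = -0.0374
Step 5: grad_x = 2*1*2.8061 = 5.6121, grad_y = 2*7*-0.0374 = -0.5242
  x_5 = 2.8061 - 0.05*5.6121 = 2.5255
  y_5 = -0.0374 - 0.05*-0.5242 = -0.0112
f(2.5255, -0.0112) = 1*2.5255^2 + 7*(-0.0112)^2 = 6.3789


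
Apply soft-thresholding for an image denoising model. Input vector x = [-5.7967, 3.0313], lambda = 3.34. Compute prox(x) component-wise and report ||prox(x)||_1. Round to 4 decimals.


Soft-thresholding with lambda = 3.34:
prox(-5.7967) = sign(-5.7967)*max(|-5.7967| - 3.34, 0) = -2.4567
prox(3.0313) = sign(3.0313)*max(|3.0313| - 3.34, 0) = 0.0
prox(x) = [-2.4567, 0.0]
||prox(x)||_1 = 2.4567 + 0.0 = 2.4567


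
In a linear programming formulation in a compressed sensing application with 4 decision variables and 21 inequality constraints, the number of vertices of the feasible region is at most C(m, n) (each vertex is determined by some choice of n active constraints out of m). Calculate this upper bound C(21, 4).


Each vertex corresponds to some choice of n active constraints out of m, so the number of vertices is at most C(m, n) = m! / (n!(m-n)!).
m = 21, n = 4
Numerator: 21 * 20 * 19 * 18
Denominator: 4! = 24
C(21, 4) = 5985


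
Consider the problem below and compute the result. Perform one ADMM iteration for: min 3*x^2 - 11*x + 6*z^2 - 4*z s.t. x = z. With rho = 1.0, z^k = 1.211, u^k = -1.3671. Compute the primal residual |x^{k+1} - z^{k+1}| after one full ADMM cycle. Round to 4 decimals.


ADMM iteration with rho = 1.0, z^k = 1.211, u^k = -1.3671
Step 1: x-update.
Minimize 3*x^2 - 11*x + (1.0/2)*(x - 1.211 - 1.3671)^2
FOC: (2*3 + 1.0)*x = 11 + 1.0*(1.211 + 1.3671)
x^{k+1} = 1.9397
Step 2: z-update.
Minimize 6*z^2 - 4*z + (1.0/2)*(1.9397 - z - 1.3671)^2
FOC: (2*6 + 1.0)*z = 4 + 1.0*(1.9397 - 1.3671)
z^{k+1} = 0.3517
Step 3: u-update.
u^{k+1} = -1.3671 + 1.9397 - 0.3517 = 0.2209
Step 4: Primal residual = |1.9397 - 0.3517| = 1.588


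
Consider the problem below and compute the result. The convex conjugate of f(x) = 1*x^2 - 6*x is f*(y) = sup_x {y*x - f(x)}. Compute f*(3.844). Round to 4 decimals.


f*(y) = sup_x {y*x - a*x^2 - b*x} = sup_x {(y-b)*x - a*x^2}
FOC: (y - b) - 2a*x = 0 => x* = (y - b)/(2a)
x* = (3.844 + 6)/(2*1) = 4.922
f*(3.844) = (y-b)^2/(4a) = (3.844 + 6)^2/(4*1)
= 96.9043/4 = 24.2261


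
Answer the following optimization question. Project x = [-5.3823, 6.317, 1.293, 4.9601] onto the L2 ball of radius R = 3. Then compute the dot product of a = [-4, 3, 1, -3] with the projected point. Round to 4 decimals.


Step 1: Compute ||x|| (intermediates to 6 decimals).
||x|| = sqrt((-5.3823)^2 + 6.317^2 + 1.293^2 + 4.9601^2) = 9.754388
Step 2: Project.
Since ||x|| > R, scale = R/||x|| = 3/9.754388 = 0.307554, proj(x) = scale * x
proj(x) = [-1.655348, 1.942819, 0.397667, 1.525499]
Step 3: Dot product.
a^T * proj(x) = -4*(-1.655348) + 3*1.942819 + 1*0.397667 - 3*1.525499 = 8.271


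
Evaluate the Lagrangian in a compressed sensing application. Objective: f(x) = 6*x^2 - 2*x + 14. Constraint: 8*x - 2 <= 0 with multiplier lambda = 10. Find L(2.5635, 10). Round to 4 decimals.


Step 1: Evaluate f(x).
f(2.5635) = 6*2.5635^2 - 2*2.5635 + 14 = 48.3022
Step 2: Evaluate g(x).
g(2.5635) = 8*2.5635 - 2 = 18.508
Step 3: Compute Lagrangian.
L = 48.3022 + 10*18.508 = 233.3822


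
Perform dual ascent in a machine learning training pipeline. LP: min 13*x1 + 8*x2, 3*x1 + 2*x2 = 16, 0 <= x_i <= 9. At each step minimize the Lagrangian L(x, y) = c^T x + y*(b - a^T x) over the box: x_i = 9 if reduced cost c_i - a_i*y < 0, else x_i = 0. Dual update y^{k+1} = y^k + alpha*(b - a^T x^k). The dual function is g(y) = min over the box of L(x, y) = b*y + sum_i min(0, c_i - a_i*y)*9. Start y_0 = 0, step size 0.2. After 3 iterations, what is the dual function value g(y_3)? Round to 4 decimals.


Dual ascent for LP: min 13*x1 + 8*x2, 3*x1 + 2*x2 = 16, 0 <= x_i <= 9
Step 1: y^k = 0.0, reduced costs: (13.0, 8.0)
  x^k = (0.0, 0.0), subgradient = b - a^T x = 16.0
  y^{k+1} = 0.0 + 0.2*16.0 = 3.2
Step 2: y^k = 3.2, reduced costs: (3.4, 1.6)
  x^k = (0.0, 0.0), subgradient = b - a^T x = 16.0
  y^{k+1} = 3.2 + 0.2*16.0 = 6.4
Step 3: y^k = 6.4, reduced costs: (-6.2, -4.8)
  x^k = (9.0, 9.0), subgradient = b - a^T x = -29.0
  y^{k+1} = 6.4 + 0.2*-29.0 = 0.6
Dual objective at y_3 = 0.6: reduced costs (11.2, 6.8), box minimizer x = (0.0, 0.0)
g(y_3) = b*y + (c1 - a1*y)*x1 + (c2 - a2*y)*x2 = 16*0.6 + 11.2*0.0 + 6.8*0.0 = 9.6 + 0.0 + 0.0 = 9.6


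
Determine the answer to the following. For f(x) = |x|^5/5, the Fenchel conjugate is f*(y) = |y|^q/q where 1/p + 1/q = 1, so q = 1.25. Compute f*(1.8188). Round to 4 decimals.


The conjugate exponent q satisfies 1/p + 1/q = 1.
p = 5, so q = 5/(5 - 1) = 1.25
|y|^q = 1.8188^1.25 = 2.1122
f*(1.8188) = 2.1122 / 1.25 = 1.6897


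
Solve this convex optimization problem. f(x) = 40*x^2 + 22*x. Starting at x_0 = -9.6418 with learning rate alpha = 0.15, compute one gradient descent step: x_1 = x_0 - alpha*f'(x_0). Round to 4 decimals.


We compute the gradient at x_0 and apply the update.
f'(x) = 80*x + 22
f'(-9.6418) = 80*-9.6418 + 22 = -749.344
x_1 = -9.6418 - 0.15*-749.344 = 102.7598


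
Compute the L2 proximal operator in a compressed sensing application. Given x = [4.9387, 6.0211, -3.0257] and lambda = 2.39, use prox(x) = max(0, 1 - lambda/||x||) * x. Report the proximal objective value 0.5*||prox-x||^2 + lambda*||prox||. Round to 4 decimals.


Step 1: Compute ||x||.
||x|| = 8.3546
Step 2: Compute scaling factor.
scale = max(0, 1 - 2.39/8.3546) = 0.7139
Step 3: prox(x) = [3.5259, 4.2986, -2.1601]
||prox(x)|| = 5.9646
Step 4: Proximal objective.
0.5*||prox-x||^2 = 2.8561
lambda*||prox|| = 14.2554
Total = 17.1114


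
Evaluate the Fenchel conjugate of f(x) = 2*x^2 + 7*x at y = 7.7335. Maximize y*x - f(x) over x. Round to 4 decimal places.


f*(y) = sup_x {y*x - a*x^2 - b*x} = sup_x {(y-b)*x - a*x^2}
FOC: (y - b) - 2a*x = 0 => x* = (y - b)/(2a)
x* = (7.7335 - 7)/(2*2) = 0.1834
f*(7.7335) = (y-b)^2/(4a) = (7.7335 - 7)^2/(4*2)
= 0.538/8 = 0.0673


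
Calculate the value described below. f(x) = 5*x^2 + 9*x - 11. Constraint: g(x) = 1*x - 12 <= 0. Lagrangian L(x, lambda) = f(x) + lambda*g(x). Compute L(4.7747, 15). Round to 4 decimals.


Step 1: Evaluate f(x).
f(4.7747) = 5*4.7747^2 + 9*4.7747 - 11 = 145.9611
Step 2: Evaluate g(x).
g(4.7747) = 1*4.7747 - 12 = -7.2253
Step 3: Compute Lagrangian.
L = 145.9611 + 15*-7.2253 = 37.5816


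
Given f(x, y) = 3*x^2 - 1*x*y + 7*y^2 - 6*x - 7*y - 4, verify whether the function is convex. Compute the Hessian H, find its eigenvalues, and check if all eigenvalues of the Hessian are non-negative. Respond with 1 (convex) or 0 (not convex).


The Hessian of f(x,y) = 3*x^2 - 1*x*y + 7*y^2 - 6*x - 7*y - 4 is:
H = [[6, -1], [-1, 14]]
Trace = 6 + 14 = 20
Determinant = 6*14 - (-1)^2 = 83
Discriminant = (20)^2 - 4*83 = 68.0
Eigenvalues: lambda_1 = 5.8769, lambda_2 = 14.1231
The function is convex.

1


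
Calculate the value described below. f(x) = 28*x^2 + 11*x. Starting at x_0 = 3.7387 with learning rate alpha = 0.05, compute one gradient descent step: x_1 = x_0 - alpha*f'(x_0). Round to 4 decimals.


We compute the gradient at x_0 and apply the update.
f'(x) = 56*x + 11
f'(3.7387) = 56*3.7387 + 11 = 220.3672
x_1 = 3.7387 - 0.05*220.3672 = -7.2797


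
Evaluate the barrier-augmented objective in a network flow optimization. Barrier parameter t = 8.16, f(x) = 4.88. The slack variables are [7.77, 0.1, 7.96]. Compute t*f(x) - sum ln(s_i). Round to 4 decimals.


Step 1: Compute log-barrier.
ln values: [2.0503, -2.3026, 2.0744]
phi = -(2.0503 - 2.3026 + 2.0744) = -1.8221
Step 2: Compute augmented objective.
t*f(x) = 8.16*4.88 = 39.8208
Total = 39.8208 - 1.8221 = 37.9987


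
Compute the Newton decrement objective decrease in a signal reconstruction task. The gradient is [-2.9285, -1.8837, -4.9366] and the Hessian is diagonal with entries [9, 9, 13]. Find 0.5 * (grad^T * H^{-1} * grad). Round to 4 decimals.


Step 1: H is diagonal, so H^(-1) * g = [-0.3254, -0.2093, -0.3797].
Step 2: g^T H^(-1) g = sum_i g_i^2 / H_ii
  = (-2.9285)^2/9 + (-1.8837)^2/9 + (-4.9366)^2/13
  = 0.9529 + 0.3943 + 1.8746 = 3.2218
Step 3: Objective decrease = 0.5 * g^T H^(-1) g = 1.6109


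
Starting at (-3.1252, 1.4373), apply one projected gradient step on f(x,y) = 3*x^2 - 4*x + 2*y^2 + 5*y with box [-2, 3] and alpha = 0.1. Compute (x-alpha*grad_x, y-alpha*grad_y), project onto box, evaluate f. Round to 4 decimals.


Step 1: Compute gradient at (-3.1252, 1.4373).
grad_x = 2*3*-3.1252 - 4 = -22.7512
grad_y = 2*2*1.4373 + 5 = 10.7492
Step 2: Gradient step.
x_raw = -3.1252 - 0.1*-22.7512 = -0.8501
y_raw = 1.4373 - 0.1*10.7492 = 0.3624
Step 3: Project onto [-2, 3].
x_proj = clip(-0.8501) = -0.8501
y_proj = clip(0.3624) = 0.3624
Step 4: Evaluate f.
f(-0.8501, 0.3624) = 7.6428


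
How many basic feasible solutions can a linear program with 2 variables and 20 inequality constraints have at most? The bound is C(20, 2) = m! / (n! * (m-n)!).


Each vertex corresponds to some choice of n active constraints out of m, so the number of vertices is at most C(m, n) = m! / (n!(m-n)!).
m = 20, n = 2
Numerator: 20 * 19
Denominator: 2! = 2
C(20, 2) = 190


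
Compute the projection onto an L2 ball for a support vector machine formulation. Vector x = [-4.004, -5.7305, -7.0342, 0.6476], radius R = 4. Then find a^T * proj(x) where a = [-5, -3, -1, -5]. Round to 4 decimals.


Step 1: Compute ||x|| (intermediates to 6 decimals).
||x|| = sqrt((-4.004)^2 + (-5.7305)^2 + (-7.0342)^2 + 0.6476^2) = 9.93831
Step 2: Project.
Since ||x|| > R, scale = R/||x|| = 4/9.93831 = 0.402483, proj(x) = scale * x
proj(x) = [-1.611542, -2.306429, -2.831146, 0.260648]
Step 3: Dot product.
a^T * proj(x) = -5*(-1.611542) - 3*(-2.306429) - 1*(-2.831146) - 5*0.260648 = 16.5049


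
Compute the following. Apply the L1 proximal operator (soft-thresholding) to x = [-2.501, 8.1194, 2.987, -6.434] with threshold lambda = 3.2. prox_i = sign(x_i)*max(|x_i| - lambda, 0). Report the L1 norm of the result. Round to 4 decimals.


Soft-thresholding with lambda = 3.2:
prox(-2.501) = sign(-2.501)*max(|-2.501| - 3.2, 0) = 0.0
prox(8.1194) = sign(8.1194)*max(|8.1194| - 3.2, 0) = 4.9194
prox(2.987) = sign(2.987)*max(|2.987| - 3.2, 0) = 0.0
prox(-6.434) = sign(-6.434)*max(|-6.434| - 3.2, 0) = -3.234
prox(x) = [0.0, 4.9194, 0.0, -3.234]
||prox(x)||_1 = 0.0 + 4.9194 + 0.0 + 3.234 = 8.1534


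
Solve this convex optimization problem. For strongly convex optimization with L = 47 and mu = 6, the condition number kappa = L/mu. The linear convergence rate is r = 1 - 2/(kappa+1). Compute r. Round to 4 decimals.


Step 1: Compute the condition number.
kappa = L/mu = 47/6 = 7.8333
Step 2: Compute the convergence rate.
r = 1 - 2/(kappa + 1) = 1 - 2*mu/(L + mu) = (L - mu)/(L + mu) = 41/53 = 0.7736


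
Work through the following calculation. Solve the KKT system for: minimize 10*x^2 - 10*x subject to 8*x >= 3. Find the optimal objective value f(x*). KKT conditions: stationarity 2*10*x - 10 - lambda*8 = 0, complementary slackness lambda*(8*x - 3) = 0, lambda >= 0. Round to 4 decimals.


Step 1: Try lambda = 0 (constraint inactive).
Stationarity: 2*10*x - 10 = 0
x* = 10/(2*10) = 0.5
Check constraint: 8*0.5 = 4.0 >= 3 -- satisfied.
Step 2: Compute optimal value.
f(x*) = 10*0.5^2 - 10*0.5 = -2.5


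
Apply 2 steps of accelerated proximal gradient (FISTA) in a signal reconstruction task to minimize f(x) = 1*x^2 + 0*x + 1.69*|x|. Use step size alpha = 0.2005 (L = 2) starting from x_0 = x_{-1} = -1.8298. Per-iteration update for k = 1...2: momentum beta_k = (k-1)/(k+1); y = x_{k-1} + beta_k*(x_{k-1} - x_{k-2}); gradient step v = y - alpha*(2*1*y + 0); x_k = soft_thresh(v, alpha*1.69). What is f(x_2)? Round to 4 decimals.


FISTA on f(x) = 1*x^2 + 0*x + 1.69*|x|
L = 2, alpha = 0.2005
Iteration 1: beta = 0.0, y = -1.8298 + 0.0*(-1.8298 + 1.8298) = -1.8298
  grad(y) = -3.6596, v = y - alpha*grad = -1.0961
  prox(v) = soft_thresh(-1.0961, 0.3388) = -0.7572
Iteration 2: beta = 0.3333, y = -0.7572 + 0.3333*(-0.7572 + 1.8298) = -0.3997
  grad(y) = -0.7993, v = y - alpha*grad = -0.2394
  prox(v) = soft_thresh(-0.2394, 0.3388) = 0.0
f(x_2) = 1*0.0^2 + 0*0.0 + 1.69*|0.0| = 0.0


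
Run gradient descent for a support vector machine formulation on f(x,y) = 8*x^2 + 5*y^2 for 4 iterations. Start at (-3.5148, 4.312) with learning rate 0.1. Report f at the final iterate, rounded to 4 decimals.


Gradient descent on f(x,y) = 8*x^2 + 5*y^2.
Starting point: (-3.5148, 4.312), alpha = 0.1
Step 1: grad_x = 2*8*-3.5148 = -56.2368, grad_y = 2*5*4.312 = 43.12
  x_1 = -3.5148 - 0.1*-56.2368 = 2.1089
  y_1 = 4.312 - 0.1*43.12 = 0.0
Step 2: grad_x = 2*8*2.1089 = 33.7421, grad_y = 2*5*0.0 = 0.0
  x_2 = 2.1089 - 0.1*33.7421 = -1.2653
  y_2 = 0.0 - 0.1*0.0 = 0.0
Step 3: grad_x = 2*8*-1.2653 = -20.2452, grad_y = 2*5*0.0 = 0.0
  x_3 = -1.2653 - 0.1*-20.2452 = 0.7592
  y_3 = 0.0 - 0.1*0.0 = 0.0
Step 4: grad_x = 2*8*0.7592 = 12.1471, grad_y = 2*5*0.0 = 0.0
  x_4 = 0.7592 - 0.1*12.1471 = -0.4555
  y_4 = 0.0 - 0.1*0.0 = 0.0
f(-0.4555, 0.0) = 8*(-0.4555)^2 + 5*0.0^2 = 1.66


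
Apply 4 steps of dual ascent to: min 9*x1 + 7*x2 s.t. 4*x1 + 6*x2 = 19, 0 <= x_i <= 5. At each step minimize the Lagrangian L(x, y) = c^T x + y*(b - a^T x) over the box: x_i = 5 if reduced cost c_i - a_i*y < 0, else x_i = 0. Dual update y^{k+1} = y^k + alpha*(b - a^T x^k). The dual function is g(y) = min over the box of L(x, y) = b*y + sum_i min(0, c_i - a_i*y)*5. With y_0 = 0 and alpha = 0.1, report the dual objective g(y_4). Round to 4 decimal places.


Dual ascent for LP: min 9*x1 + 7*x2, 4*x1 + 6*x2 = 19, 0 <= x_i <= 5
Step 1: y^k = 0.0, reduced costs: (9.0, 7.0)
  x^k = (0.0, 0.0), subgradient = b - a^T x = 19.0
  y^{k+1} = 0.0 + 0.1*19.0 = 1.9
Step 2: y^k = 1.9, reduced costs: (1.4, -4.4)
  x^k = (0.0, 5.0), subgradient = b - a^T x = -11.0
  y^{k+1} = 1.9 + 0.1*-11.0 = 0.8
Step 3: y^k = 0.8, reduced costs: (5.8, 2.2)
  x^k = (0.0, 0.0), subgradient = b - a^T x = 19.0
  y^{k+1} = 0.8 + 0.1*19.0 = 2.7
Step 4: y^k = 2.7, reduced costs: (-1.8, -9.2)
  x^k = (5.0, 5.0), subgradient = b - a^T x = -31.0
  y^{k+1} = 2.7 + 0.1*-31.0 = -0.4
Dual objective at y_4 = -0.4: reduced costs (10.6, 9.4), box minimizer x = (0.0, 0.0)
g(y_4) = b*y + (c1 - a1*y)*x1 + (c2 - a2*y)*x2 = 19*(-0.4) + 10.6*0.0 + 9.4*0.0 = -7.6 + 0.0 + 0.0 = -7.6


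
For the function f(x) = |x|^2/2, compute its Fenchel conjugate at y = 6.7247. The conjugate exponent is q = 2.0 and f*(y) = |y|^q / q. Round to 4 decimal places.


The conjugate exponent q satisfies 1/p + 1/q = 1.
p = 2, so q = 2/(2 - 1) = 2.0
|y|^q = 6.7247^2.0 = 45.2216
f*(6.7247) = 45.2216 / 2.0 = 22.6108


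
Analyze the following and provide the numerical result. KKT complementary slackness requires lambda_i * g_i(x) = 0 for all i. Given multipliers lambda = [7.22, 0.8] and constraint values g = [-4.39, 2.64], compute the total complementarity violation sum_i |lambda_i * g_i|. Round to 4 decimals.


KKT complementary slackness check:
lambda_1 * g_1 = 7.22 * -4.39 = -31.6958
lambda_2 * g_2 = 0.8 * 2.64 = 2.112
Total violation = 31.6958 + 2.112 = 33.8078


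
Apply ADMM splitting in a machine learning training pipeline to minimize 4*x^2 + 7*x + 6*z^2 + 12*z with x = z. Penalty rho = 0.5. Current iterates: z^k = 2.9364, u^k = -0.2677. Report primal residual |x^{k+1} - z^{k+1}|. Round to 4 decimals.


ADMM iteration with rho = 0.5, z^k = 2.9364, u^k = -0.2677
Step 1: x-update.
Minimize 4*x^2 + 7*x + (0.5/2)*(x - 2.9364 - 0.2677)^2
FOC: (2*4 + 0.5)*x = -7 + 0.5*(2.9364 + 0.2677)
x^{k+1} = -0.6351
Step 2: z-update.
Minimize 6*z^2 + 12*z + (0.5/2)*(-0.6351 - z - 0.2677)^2
FOC: (2*6 + 0.5)*z = -12 + 0.5*(-0.6351 - 0.2677)
z^{k+1} = -0.9961
Step 3: u-update.
u^{k+1} = -0.2677 - 0.6351 + 0.9961 = 0.0934
Step 4: Primal residual = |-0.6351 + 0.9961| = 0.3611


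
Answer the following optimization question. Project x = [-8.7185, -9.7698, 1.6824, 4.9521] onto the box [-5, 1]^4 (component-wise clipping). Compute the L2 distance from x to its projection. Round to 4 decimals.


Project each component onto [-5, 1].
clip(-8.7185) = -5.0, clip(-9.7698) = -5.0, clip(1.6824) = 1.0, clip(4.9521) = 1.0
Projection = [-5.0, -5.0, 1.0, 1.0]
Squared diffs: [13.8272, 22.751, 0.4657, 15.6191]
Distance = sqrt(52.663) = 7.2569


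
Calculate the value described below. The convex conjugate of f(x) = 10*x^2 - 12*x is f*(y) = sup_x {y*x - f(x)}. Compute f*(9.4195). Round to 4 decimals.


f*(y) = sup_x {y*x - a*x^2 - b*x} = sup_x {(y-b)*x - a*x^2}
FOC: (y - b) - 2a*x = 0 => x* = (y - b)/(2a)
x* = (9.4195 + 12)/(2*10) = 1.071
f*(9.4195) = (y-b)^2/(4a) = (9.4195 + 12)^2/(4*10)
= 458.795/40 = 11.4699


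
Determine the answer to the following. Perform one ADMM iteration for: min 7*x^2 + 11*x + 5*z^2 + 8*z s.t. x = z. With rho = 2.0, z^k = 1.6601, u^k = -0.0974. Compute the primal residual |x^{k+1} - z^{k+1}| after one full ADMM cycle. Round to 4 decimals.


ADMM iteration with rho = 2.0, z^k = 1.6601, u^k = -0.0974
Step 1: x-update.
Minimize 7*x^2 + 11*x + (2.0/2)*(x - 1.6601 - 0.0974)^2
FOC: (2*7 + 2.0)*x = -11 + 2.0*(1.6601 + 0.0974)
x^{k+1} = -0.4678
Step 2: z-update.
Minimize 5*z^2 + 8*z + (2.0/2)*(-0.4678 - z - 0.0974)^2
FOC: (2*5 + 2.0)*z = -8 + 2.0*(-0.4678 - 0.0974)
z^{k+1} = -0.7609
Step 3: u-update.
u^{k+1} = -0.0974 - 0.4678 + 0.7609 = 0.1957
Step 4: Primal residual = |-0.4678 + 0.7609| = 0.2931


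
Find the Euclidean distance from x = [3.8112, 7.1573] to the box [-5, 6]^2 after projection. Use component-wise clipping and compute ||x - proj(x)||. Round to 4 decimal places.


Project each component onto [-5, 6].
clip(3.8112) = 3.8112, clip(7.1573) = 6.0
Projection = [3.8112, 6.0]
Squared diffs: [0.0, 1.3393]
Distance = sqrt(1.3393) = 1.1573


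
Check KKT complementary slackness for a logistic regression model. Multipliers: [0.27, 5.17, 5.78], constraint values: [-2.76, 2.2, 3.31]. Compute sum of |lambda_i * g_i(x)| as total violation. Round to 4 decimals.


KKT complementary slackness check:
lambda_1 * g_1 = 0.27 * -2.76 = -0.7452
lambda_2 * g_2 = 5.17 * 2.2 = 11.374
lambda_3 * g_3 = 5.78 * 3.31 = 19.1318
Total violation = 0.7452 + 11.374 + 19.1318 = 31.251


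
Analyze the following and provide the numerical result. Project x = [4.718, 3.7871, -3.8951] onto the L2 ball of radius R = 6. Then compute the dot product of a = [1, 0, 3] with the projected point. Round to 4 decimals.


Step 1: Compute ||x|| (intermediates to 6 decimals).
||x|| = sqrt(4.718^2 + 3.7871^2 + (-3.8951)^2) = 7.195377
Step 2: Project.
Since ||x|| > R, scale = R/||x|| = 6/7.195377 = 0.833869, proj(x) = scale * x
proj(x) = [3.934194, 3.157945, -3.248003]
Step 3: Dot product.
a^T * proj(x) = 1*3.934194 + 0*3.157945 + 3*(-3.248003) = -5.8098


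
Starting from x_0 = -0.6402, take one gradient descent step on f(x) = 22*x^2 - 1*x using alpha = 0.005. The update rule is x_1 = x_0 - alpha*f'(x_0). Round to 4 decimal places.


We compute the gradient at x_0 and apply the update.
f'(x) = 44*x - 1
f'(-0.6402) = 44*-0.6402 - 1 = -29.1688
x_1 = -0.6402 - 0.005*-29.1688 = -0.4944


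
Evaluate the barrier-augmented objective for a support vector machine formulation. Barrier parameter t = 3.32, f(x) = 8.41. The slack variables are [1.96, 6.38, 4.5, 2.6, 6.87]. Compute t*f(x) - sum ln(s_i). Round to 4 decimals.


Step 1: Compute log-barrier.
ln values: [0.6729, 1.8532, 1.5041, 0.9555, 1.9272]
phi = -(0.6729 + 1.8532 + 1.5041 + 0.9555 + 1.9272) = -6.9129
Step 2: Compute augmented objective.
t*f(x) = 3.32*8.41 = 27.9212
Total = 27.9212 - 6.9129 = 21.0083


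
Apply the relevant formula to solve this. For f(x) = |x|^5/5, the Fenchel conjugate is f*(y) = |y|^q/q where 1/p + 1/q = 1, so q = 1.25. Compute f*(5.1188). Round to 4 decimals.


The conjugate exponent q satisfies 1/p + 1/q = 1.
p = 5, so q = 5/(5 - 1) = 1.25
|y|^q = 5.1188^1.25 = 7.6995
f*(5.1188) = 7.6995 / 1.25 = 6.1596


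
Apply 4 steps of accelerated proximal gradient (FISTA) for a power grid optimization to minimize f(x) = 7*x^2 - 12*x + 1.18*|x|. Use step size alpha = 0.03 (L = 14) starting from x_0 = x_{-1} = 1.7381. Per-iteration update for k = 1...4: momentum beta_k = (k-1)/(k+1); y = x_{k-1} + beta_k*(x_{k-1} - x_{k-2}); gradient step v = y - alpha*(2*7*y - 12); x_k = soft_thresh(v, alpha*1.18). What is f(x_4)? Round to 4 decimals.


FISTA on f(x) = 7*x^2 - 12*x + 1.18*|x|
L = 14, alpha = 0.03
Iteration 1: beta = 0.0, y = 1.7381 + 0.0*(1.7381 - 1.7381) = 1.7381
  grad(y) = 12.3334, v = y - alpha*grad = 1.3681
  prox(v) = soft_thresh(1.3681, 0.0354) = 1.3327
Iteration 2: beta = 0.3333, y = 1.3327 + 0.3333*(1.3327 - 1.7381) = 1.1976
  grad(y) = 4.7659, v = y - alpha*grad = 1.0546
  prox(v) = soft_thresh(1.0546, 0.0354) = 1.0192
Iteration 3: beta = 0.5, y = 1.0192 + 0.5*(1.0192 - 1.3327) = 0.8624
  grad(y) = 0.074, v = y - alpha*grad = 0.8602
  prox(v) = soft_thresh(0.8602, 0.0354) = 0.8248
Iteration 4: beta = 0.6, y = 0.8248 + 0.6*(0.8248 - 1.0192) = 0.7082
  grad(y) = -2.0854, v = y - alpha*grad = 0.7707
  prox(v) = soft_thresh(0.7707, 0.0354) = 0.7353
f(x_4) = 7*0.7353^2 - 12*0.7353 + 1.18*|0.7353| = -4.1713


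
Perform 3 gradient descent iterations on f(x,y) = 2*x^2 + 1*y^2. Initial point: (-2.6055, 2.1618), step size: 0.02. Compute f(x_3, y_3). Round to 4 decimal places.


Gradient descent on f(x,y) = 2*x^2 + 1*y^2.
Starting point: (-2.6055, 2.1618), alpha = 0.02
Step 1: grad_x = 2*2*-2.6055 = -10.422, grad_y = 2*1*2.1618 = 4.3236
  x_1 = -2.6055 - 0.02*-10.422 = -2.3971
  y_1 = 2.1618 - 0.02*4.3236 = 2.0753
Step 2: grad_x = 2*2*-2.3971 = -9.5882, grad_y = 2*1*2.0753 = 4.1507
  x_2 = -2.3971 - 0.02*-9.5882 = -2.2053
  y_2 = 2.0753 - 0.02*4.1507 = 1.9923
Step 3: grad_x = 2*2*-2.2053 = -8.8212, grad_y = 2*1*1.9923 = 3.9846
  x_3 = -2.2053 - 0.02*-8.8212 = -2.0289
  y_3 = 1.9923 - 0.02*3.9846 = 1.9126
f(-2.0289, 1.9126) = 2*(-2.0289)^2 + 1*1.9126^2 = 11.8908


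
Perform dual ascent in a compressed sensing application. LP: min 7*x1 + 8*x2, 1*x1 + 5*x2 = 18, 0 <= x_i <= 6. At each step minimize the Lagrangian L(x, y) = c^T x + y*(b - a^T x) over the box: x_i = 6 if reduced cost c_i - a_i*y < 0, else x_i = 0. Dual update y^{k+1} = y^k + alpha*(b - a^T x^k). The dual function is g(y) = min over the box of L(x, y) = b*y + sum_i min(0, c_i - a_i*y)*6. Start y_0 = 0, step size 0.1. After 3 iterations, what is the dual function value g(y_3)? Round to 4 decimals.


Dual ascent for LP: min 7*x1 + 8*x2, 1*x1 + 5*x2 = 18, 0 <= x_i <= 6
Step 1: y^k = 0.0, reduced costs: (7.0, 8.0)
  x^k = (0.0, 0.0), subgradient = b - a^T x = 18.0
  y^{k+1} = 0.0 + 0.1*18.0 = 1.8
Step 2: y^k = 1.8, reduced costs: (5.2, -1.0)
  x^k = (0.0, 6.0), subgradient = b - a^T x = -12.0
  y^{k+1} = 1.8 + 0.1*-12.0 = 0.6
Step 3: y^k = 0.6, reduced costs: (6.4, 5.0)
  x^k = (0.0, 0.0), subgradient = b - a^T x = 18.0
  y^{k+1} = 0.6 + 0.1*18.0 = 2.4
Dual objective at y_3 = 2.4: reduced costs (4.6, -4.0), box minimizer x = (0.0, 6.0)
g(y_3) = b*y + (c1 - a1*y)*x1 + (c2 - a2*y)*x2 = 18*2.4 + 4.6*0.0 + (-4.0)*6.0 = 43.2 + 0.0 - 24.0 = 19.2


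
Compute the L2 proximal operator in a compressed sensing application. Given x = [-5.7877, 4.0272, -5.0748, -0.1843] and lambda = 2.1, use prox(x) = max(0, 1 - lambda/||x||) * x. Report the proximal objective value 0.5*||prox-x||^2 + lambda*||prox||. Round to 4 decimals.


Step 1: Compute ||x||.
||x|| = 8.6893
Step 2: Compute scaling factor.
scale = max(0, 1 - 2.1/8.6893) = 0.7583
Step 3: prox(x) = [-4.3889, 3.0539, -3.8483, -0.1398]
||prox(x)|| = 6.5893
Step 4: Proximal objective.
0.5*||prox-x||^2 = 2.205
lambda*||prox|| = 13.8375
Total = 16.0425


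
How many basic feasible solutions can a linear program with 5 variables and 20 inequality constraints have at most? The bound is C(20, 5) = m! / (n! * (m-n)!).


Each vertex corresponds to some choice of n active constraints out of m, so the number of vertices is at most C(m, n) = m! / (n!(m-n)!).
m = 20, n = 5
Numerator: 20 * 19 * 18 * 17 * 16
Denominator: 5! = 120
C(20, 5) = 15504


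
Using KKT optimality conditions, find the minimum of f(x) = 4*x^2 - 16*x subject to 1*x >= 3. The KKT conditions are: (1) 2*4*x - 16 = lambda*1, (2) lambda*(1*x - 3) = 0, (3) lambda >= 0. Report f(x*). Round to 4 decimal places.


Step 1: Try lambda = 0 (constraint inactive).
x_unc = 16/(2*4) = 2.0
Check: 1*2.0 = 2.0 < 3 -- violated!
Step 2: Constraint must be active: 1*x = 3
x* = 3/1 = 3.0
lambda = (2*4*3.0 - 16)/1 = 8.0
Step 3: Compute optimal value.
f(x*) = 4*3.0^2 - 16*3.0 = -12.0


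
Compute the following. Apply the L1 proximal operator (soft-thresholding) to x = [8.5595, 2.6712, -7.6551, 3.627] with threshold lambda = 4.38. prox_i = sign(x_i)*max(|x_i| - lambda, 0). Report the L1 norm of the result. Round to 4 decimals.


Soft-thresholding with lambda = 4.38:
prox(8.5595) = sign(8.5595)*max(|8.5595| - 4.38, 0) = 4.1795
prox(2.6712) = sign(2.6712)*max(|2.6712| - 4.38, 0) = 0.0
prox(-7.6551) = sign(-7.6551)*max(|-7.6551| - 4.38, 0) = -3.2751
prox(3.627) = sign(3.627)*max(|3.627| - 4.38, 0) = 0.0
prox(x) = [4.1795, 0.0, -3.2751, 0.0]
||prox(x)||_1 = 4.1795 + 0.0 + 3.2751 + 0.0 = 7.4546


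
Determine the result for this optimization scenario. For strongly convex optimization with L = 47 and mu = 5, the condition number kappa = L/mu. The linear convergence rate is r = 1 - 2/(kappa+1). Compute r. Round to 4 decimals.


Step 1: Compute the condition number.
kappa = L/mu = 47/5 = 9.4
Step 2: Compute the convergence rate.
r = 1 - 2/(kappa + 1) = 1 - 2*mu/(L + mu) = (L - mu)/(L + mu) = 42/52 = 0.8077


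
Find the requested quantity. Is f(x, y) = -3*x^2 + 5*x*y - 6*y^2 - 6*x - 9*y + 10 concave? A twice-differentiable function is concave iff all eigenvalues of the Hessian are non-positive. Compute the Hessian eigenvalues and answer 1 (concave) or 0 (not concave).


The Hessian of f(x,y) = -3*x^2 + 5*x*y - 6*y^2 - 6*x - 9*y + 10 is:
H = [[-6, 5], [5, -12]]
Trace = -6 - 12 = -18
Determinant = -6*-12 - (5)^2 = 47
Discriminant = (-18)^2 - 4*47 = 136.0
Eigenvalues: lambda_1 = -14.831, lambda_2 = -3.169
The function is concave.

1


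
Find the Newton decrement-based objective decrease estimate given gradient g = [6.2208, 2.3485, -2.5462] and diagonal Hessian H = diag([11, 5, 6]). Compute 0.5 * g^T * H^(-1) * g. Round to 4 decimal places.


Step 1: H is diagonal, so H^(-1) * g = [0.5655, 0.4697, -0.4244].
Step 2: g^T H^(-1) g = sum_i g_i^2 / H_ii
  = (6.2208)^2/11 + (2.3485)^2/5 + (-2.5462)^2/6
  = 3.518 + 1.1031 + 1.0805 = 5.7016
Step 3: Objective decrease = 0.5 * g^T H^(-1) g = 2.8508


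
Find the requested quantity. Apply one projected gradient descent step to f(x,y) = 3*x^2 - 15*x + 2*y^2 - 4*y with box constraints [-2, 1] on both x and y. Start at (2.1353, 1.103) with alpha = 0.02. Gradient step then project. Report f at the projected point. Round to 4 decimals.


Step 1: Compute gradient at (2.1353, 1.103).
grad_x = 2*3*2.1353 - 15 = -2.1882
grad_y = 2*2*1.103 - 4 = 0.412
Step 2: Gradient step.
x_raw = 2.1353 - 0.02*-2.1882 = 2.1791
y_raw = 1.103 - 0.02*0.412 = 1.0948
Step 3: Project onto [-2, 1].
x_proj = clip(2.1791) = 1.0
y_proj = clip(1.0948) = 1.0
Step 4: Evaluate f.
f(1.0, 1.0) = -14.0


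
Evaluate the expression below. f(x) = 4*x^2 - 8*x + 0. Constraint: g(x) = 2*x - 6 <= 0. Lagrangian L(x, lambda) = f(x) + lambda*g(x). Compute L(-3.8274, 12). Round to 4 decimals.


Step 1: Evaluate f(x).
f(-3.8274) = 4*(-3.8274)^2 - 8*(-3.8274) + 0 = 89.2152
Step 2: Evaluate g(x).
g(-3.8274) = 2*-3.8274 - 6 = -13.6548
Step 3: Compute Lagrangian.
L = 89.2152 + 12*-13.6548 = -74.6424


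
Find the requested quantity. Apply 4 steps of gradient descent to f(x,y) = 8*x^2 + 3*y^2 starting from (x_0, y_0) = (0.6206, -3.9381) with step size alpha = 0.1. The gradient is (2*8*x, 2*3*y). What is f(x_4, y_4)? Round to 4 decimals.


Gradient descent on f(x,y) = 8*x^2 + 3*y^2.
Starting point: (0.6206, -3.9381), alpha = 0.1
Step 1: grad_x = 2*8*0.6206 = 9.9296, grad_y = 2*3*-3.9381 = -23.6286
  x_1 = 0.6206 - 0.1*9.9296 = -0.3724
  y_1 = -3.9381 - 0.1*-23.6286 = -1.5752
Step 2: grad_x = 2*8*-0.3724 = -5.9578, grad_y = 2*3*-1.5752 = -9.4514
  x_2 = -0.3724 - 0.1*-5.9578 = 0.2234
  y_2 = -1.5752 - 0.1*-9.4514 = -0.6301
Step 3: grad_x = 2*8*0.2234 = 3.5747, grad_y = 2*3*-0.6301 = -3.7806
  x_3 = 0.2234 - 0.1*3.5747 = -0.134
  y_3 = -0.6301 - 0.1*-3.7806 = -0.252
Step 4: grad_x = 2*8*-0.134 = -2.1448, grad_y = 2*3*-0.252 = -1.5122
  x_4 = -0.134 - 0.1*-2.1448 = 0.0804
  y_4 = -0.252 - 0.1*-1.5122 = -0.1008
f(0.0804, -0.1008) = 8*0.0804^2 + 3*(-0.1008)^2 = 0.0822


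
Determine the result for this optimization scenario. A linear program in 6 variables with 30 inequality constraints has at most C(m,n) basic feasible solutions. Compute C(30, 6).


Each vertex corresponds to some choice of n active constraints out of m, so the number of vertices is at most C(m, n) = m! / (n!(m-n)!).
m = 30, n = 6
Numerator: 30 * 29 * 28 * 27 * 26 * 25
Denominator: 6! = 720
C(30, 6) = 593775


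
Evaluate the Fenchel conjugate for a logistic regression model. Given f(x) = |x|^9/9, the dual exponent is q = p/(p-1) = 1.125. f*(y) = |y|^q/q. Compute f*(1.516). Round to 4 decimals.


The conjugate exponent q satisfies 1/p + 1/q = 1.
p = 9, so q = 9/(9 - 1) = 1.125
|y|^q = 1.516^1.125 = 1.5969
f*(1.516) = 1.5969 / 1.125 = 1.4195


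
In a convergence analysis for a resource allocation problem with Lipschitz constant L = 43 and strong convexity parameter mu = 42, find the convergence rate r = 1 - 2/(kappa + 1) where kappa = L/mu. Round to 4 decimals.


Step 1: Compute the condition number.
kappa = L/mu = 43/42 = 1.0238
Step 2: Compute the convergence rate.
r = 1 - 2/(kappa + 1) = 1 - 2*mu/(L + mu) = (L - mu)/(L + mu) = 1/85 = 0.0118


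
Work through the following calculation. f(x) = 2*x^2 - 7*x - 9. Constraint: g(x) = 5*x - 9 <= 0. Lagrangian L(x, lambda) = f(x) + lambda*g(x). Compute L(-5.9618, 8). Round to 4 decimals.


Step 1: Evaluate f(x).
f(-5.9618) = 2*(-5.9618)^2 - 7*(-5.9618) - 9 = 103.8187
Step 2: Evaluate g(x).
g(-5.9618) = 5*-5.9618 - 9 = -38.809
Step 3: Compute Lagrangian.
L = 103.8187 + 8*-38.809 = -206.6533


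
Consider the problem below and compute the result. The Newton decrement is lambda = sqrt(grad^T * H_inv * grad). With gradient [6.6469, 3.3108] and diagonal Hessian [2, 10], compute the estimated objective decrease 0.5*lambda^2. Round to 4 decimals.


Step 1: H is diagonal, so H^(-1) * g = [3.3235, 0.3311].
Step 2: g^T H^(-1) g = sum_i g_i^2 / H_ii
  = (6.6469)^2/2 + (3.3108)^2/10
  = 22.0906 + 1.0961 = 23.1868
Step 3: Objective decrease = 0.5 * g^T H^(-1) g = 11.5934


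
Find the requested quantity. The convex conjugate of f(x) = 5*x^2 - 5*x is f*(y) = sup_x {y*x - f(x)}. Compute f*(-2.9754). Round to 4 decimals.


f*(y) = sup_x {y*x - a*x^2 - b*x} = sup_x {(y-b)*x - a*x^2}
FOC: (y - b) - 2a*x = 0 => x* = (y - b)/(2a)
x* = (-2.9754 + 5)/(2*5) = 0.2025
f*(-2.9754) = (y-b)^2/(4a) = (-2.9754 + 5)^2/(4*5)
= 4.099/20 = 0.205


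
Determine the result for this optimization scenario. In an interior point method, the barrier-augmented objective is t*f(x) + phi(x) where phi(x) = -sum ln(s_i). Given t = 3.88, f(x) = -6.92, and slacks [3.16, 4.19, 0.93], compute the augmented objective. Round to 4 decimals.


Step 1: Compute log-barrier.
ln values: [1.1506, 1.4327, -0.0726]
phi = -(1.1506 + 1.4327 - 0.0726) = -2.5107
Step 2: Compute augmented objective.
t*f(x) = 3.88*-6.92 = -26.8496
Total = -26.8496 - 2.5107 = -29.3603


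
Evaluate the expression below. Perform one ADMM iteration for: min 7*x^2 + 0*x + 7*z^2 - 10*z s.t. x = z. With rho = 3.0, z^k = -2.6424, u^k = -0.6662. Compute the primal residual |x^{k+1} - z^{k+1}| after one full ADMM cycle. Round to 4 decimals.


ADMM iteration with rho = 3.0, z^k = -2.6424, u^k = -0.6662
Step 1: x-update.
Minimize 7*x^2 + 0*x + (3.0/2)*(x + 2.6424 - 0.6662)^2
FOC: (2*7 + 3.0)*x = 0 + 3.0*(-2.6424 + 0.6662)
x^{k+1} = -0.3487
Step 2: z-update.
Minimize 7*z^2 - 10*z + (3.0/2)*(-0.3487 - z - 0.6662)^2
FOC: (2*7 + 3.0)*z = 10 + 3.0*(-0.3487 - 0.6662)
z^{k+1} = 0.4091
Step 3: u-update.
u^{k+1} = -0.6662 - 0.3487 - 0.4091 = -1.4241
Step 4: Primal residual = |-0.3487 - 0.4091| = 0.7579


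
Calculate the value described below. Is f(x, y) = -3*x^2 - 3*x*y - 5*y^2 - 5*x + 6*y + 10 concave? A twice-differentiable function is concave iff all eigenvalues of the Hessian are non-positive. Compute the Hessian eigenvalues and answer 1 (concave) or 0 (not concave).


The Hessian of f(x,y) = -3*x^2 - 3*x*y - 5*y^2 - 5*x + 6*y + 10 is:
H = [[-6, -3], [-3, -10]]
Trace = -6 - 10 = -16
Determinant = -6*-10 - (-3)^2 = 51
Discriminant = (-16)^2 - 4*51 = 52.0
Eigenvalues: lambda_1 = -11.6056, lambda_2 = -4.3944
The function is concave.

1


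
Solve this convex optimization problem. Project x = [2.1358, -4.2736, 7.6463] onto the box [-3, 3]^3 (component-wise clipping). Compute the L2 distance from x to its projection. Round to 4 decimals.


Project each component onto [-3, 3].
clip(2.1358) = 2.1358, clip(-4.2736) = -3.0, clip(7.6463) = 3.0
Projection = [2.1358, -3.0, 3.0]
Squared diffs: [0.0, 1.6221, 21.5881]
Distance = sqrt(23.2102) = 4.8177


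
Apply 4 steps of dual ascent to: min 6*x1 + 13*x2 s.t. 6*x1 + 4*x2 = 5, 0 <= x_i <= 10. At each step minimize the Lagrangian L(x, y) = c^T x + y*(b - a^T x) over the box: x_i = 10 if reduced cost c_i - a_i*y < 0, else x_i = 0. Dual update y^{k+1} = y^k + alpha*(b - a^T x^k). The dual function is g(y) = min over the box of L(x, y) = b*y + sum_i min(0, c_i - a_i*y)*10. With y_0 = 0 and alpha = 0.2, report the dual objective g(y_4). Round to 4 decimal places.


Dual ascent for LP: min 6*x1 + 13*x2, 6*x1 + 4*x2 = 5, 0 <= x_i <= 10
Step 1: y^k = 0.0, reduced costs: (6.0, 13.0)
  x^k = (0.0, 0.0), subgradient = b - a^T x = 5.0
  y^{k+1} = 0.0 + 0.2*5.0 = 1.0
Step 2: y^k = 1.0, reduced costs: (0.0, 9.0)
  x^k = (0.0, 0.0), subgradient = b - a^T x = 5.0
  y^{k+1} = 1.0 + 0.2*5.0 = 2.0
Step 3: y^k = 2.0, reduced costs: (-6.0, 5.0)
  x^k = (10.0, 0.0), subgradient = b - a^T x = -55.0
  y^{k+1} = 2.0 + 0.2*-55.0 = -9.0
Step 4: y^k = -9.0, reduced costs: (60.0, 49.0)
  x^k = (0.0, 0.0), subgradient = b - a^T x = 5.0
  y^{k+1} = -9.0 + 0.2*5.0 = -8.0
Dual objective at y_4 = -8.0: reduced costs (54.0, 45.0), box minimizer x = (0.0, 0.0)
g(y_4) = b*y + (c1 - a1*y)*x1 + (c2 - a2*y)*x2 = 5*(-8.0) + 54.0*0.0 + 45.0*0.0 = -40.0 + 0.0 + 0.0 = -40.0


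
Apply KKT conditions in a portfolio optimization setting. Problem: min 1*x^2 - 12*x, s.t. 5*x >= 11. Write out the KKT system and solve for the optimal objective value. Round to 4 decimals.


Step 1: Try lambda = 0 (constraint inactive).
Stationarity: 2*1*x - 12 = 0
x* = 12/(2*1) = 6.0
Check constraint: 5*6.0 = 30.0 >= 11 -- satisfied.
Step 2: Compute optimal value.
f(x*) = 1*6.0^2 - 12*6.0 = -36.0


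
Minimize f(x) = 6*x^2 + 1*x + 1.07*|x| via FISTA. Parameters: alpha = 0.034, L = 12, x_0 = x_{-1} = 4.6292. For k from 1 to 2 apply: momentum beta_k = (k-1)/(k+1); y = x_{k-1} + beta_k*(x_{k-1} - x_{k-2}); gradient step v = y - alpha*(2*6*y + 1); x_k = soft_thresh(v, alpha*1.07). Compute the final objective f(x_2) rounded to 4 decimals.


FISTA on f(x) = 6*x^2 + 1*x + 1.07*|x|
L = 12, alpha = 0.034
Iteration 1: beta = 0.0, y = 4.6292 + 0.0*(4.6292 - 4.6292) = 4.6292
  grad(y) = 56.5504, v = y - alpha*grad = 2.7065
  prox(v) = soft_thresh(2.7065, 0.0364) = 2.6701
Iteration 2: beta = 0.3333, y = 2.6701 + 0.3333*(2.6701 - 4.6292) = 2.0171
  grad(y) = 25.2049, v = y - alpha*grad = 1.1601
  prox(v) = soft_thresh(1.1601, 0.0364) = 1.1237
f(x_2) = 6*1.1237^2 + 1*1.1237 + 1.07*|1.1237| = 9.9027


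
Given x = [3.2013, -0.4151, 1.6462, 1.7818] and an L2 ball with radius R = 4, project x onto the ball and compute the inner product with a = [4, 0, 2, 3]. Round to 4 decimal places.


Step 1: Compute ||x|| (intermediates to 6 decimals).
||x|| = sqrt(3.2013^2 + (-0.4151)^2 + 1.6462^2 + 1.7818^2) = 4.037996
Step 2: Project.
Since ||x|| > R, scale = R/||x|| = 4/4.037996 = 0.99059, proj(x) = scale * x
proj(x) = [3.171176, -0.411194, 1.630709, 1.765033]
Step 3: Dot product.
a^T * proj(x) = 4*3.171176 + 0*(-0.411194) + 2*1.630709 + 3*1.765033 = 21.2412


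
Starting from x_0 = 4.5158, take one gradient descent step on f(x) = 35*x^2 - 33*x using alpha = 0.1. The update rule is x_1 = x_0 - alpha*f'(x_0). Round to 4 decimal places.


We compute the gradient at x_0 and apply the update.
f'(x) = 70*x - 33
f'(4.5158) = 70*4.5158 - 33 = 283.106
x_1 = 4.5158 - 0.1*283.106 = -23.7948


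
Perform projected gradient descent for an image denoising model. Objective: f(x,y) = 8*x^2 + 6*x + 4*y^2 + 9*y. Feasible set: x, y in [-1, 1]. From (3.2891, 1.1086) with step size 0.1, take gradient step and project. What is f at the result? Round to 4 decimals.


Step 1: Compute gradient at (3.2891, 1.1086).
grad_x = 2*8*3.2891 + 6 = 58.6256
grad_y = 2*4*1.1086 + 9 = 17.8688
Step 2: Gradient step.
x_raw = 3.2891 - 0.1*58.6256 = -2.5735
y_raw = 1.1086 - 0.1*17.8688 = -0.6783
Step 3: Project onto [-1, 1].
x_proj = clip(-2.5735) = -1.0
y_proj = clip(-0.6783) = -0.6783
Step 4: Evaluate f.
f(-1.0, -0.6783) = -2.2643


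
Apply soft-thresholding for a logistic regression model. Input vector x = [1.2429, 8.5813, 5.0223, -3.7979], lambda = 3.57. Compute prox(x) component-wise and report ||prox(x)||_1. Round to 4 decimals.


Soft-thresholding with lambda = 3.57:
prox(1.2429) = sign(1.2429)*max(|1.2429| - 3.57, 0) = 0.0
prox(8.5813) = sign(8.5813)*max(|8.5813| - 3.57, 0) = 5.0113
prox(5.0223) = sign(5.0223)*max(|5.0223| - 3.57, 0) = 1.4523
prox(-3.7979) = sign(-3.7979)*max(|-3.7979| - 3.57, 0) = -0.2279
prox(x) = [0.0, 5.0113, 1.4523, -0.2279]
||prox(x)||_1 = 0.0 + 5.0113 + 1.4523 + 0.2279 = 6.6915


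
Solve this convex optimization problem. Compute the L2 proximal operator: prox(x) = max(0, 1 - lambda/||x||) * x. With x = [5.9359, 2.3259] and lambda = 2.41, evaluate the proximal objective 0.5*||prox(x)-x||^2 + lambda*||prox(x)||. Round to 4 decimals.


Step 1: Compute ||x||.
||x|| = 6.3753
Step 2: Compute scaling factor.
scale = max(0, 1 - 2.41/6.3753) = 0.622
Step 3: prox(x) = [3.692, 1.4467]
||prox(x)|| = 3.9653
Step 4: Proximal objective.
0.5*||prox-x||^2 = 2.9041
lambda*||prox|| = 9.5564
Total = 12.4605
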